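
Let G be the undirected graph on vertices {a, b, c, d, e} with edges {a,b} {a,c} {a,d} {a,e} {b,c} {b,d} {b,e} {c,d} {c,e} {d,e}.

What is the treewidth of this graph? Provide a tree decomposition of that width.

With just one bag of size 5, the width is 5 − 1 = 4, so tw(G) ≤ 4. On the other hand G contains the 5-clique {a, b, c, d, e}. A clique must lie in a single bag of any decomposition, so no decomposition can have width below 4. Hence tw(G) = 4 exactly.

Treewidth 4.
One such decomposition:
Bags: B1 = {a, b, c, d, e}
Tree: (single bag)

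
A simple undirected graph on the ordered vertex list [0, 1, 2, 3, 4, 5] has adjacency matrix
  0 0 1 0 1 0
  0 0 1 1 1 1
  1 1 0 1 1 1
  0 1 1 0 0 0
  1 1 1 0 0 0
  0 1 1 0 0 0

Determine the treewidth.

A width-2 tree decomposition is:
Bags: B1 = {1, 2, 4}  B2 = {1, 2, 3}  B3 = {0, 2, 4}  B4 = {1, 2, 5}
Tree: B1–B2, B1–B3, B1–B4
Each bag holds 3 vertices, so the decomposition has width 2, which upper-bounds the treewidth. For the lower bound, the 3 vertices {0, 2, 4} are pairwise adjacent, and any tree decomposition puts a clique entirely inside one bag — forcing width ≥ 2. The upper and lower bounds meet at 2, so that is the treewidth.

2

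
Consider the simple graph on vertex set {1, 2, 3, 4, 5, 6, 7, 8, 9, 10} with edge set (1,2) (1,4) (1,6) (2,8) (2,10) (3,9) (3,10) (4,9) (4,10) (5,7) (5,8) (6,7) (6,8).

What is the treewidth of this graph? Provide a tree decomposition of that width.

Every bag has size at most 3, so the width is 3 − 1 = 2 and tw(G) ≤ 2. For the lower bound, G contains the cycle 9–3–10–4–9, so G is not a forest; only forests have treewidth ≤ 1, hence tw(G) ≥ 2. The upper and lower bounds meet at 2, so that is the treewidth.

Treewidth 2.
One such decomposition:
Bags: B1 = {3, 4, 9}  B2 = {3, 4, 10}  B3 = {1, 4, 10}  B4 = {1, 2, 10}  B5 = {1, 2, 6}  B6 = {2, 6, 8}  B7 = {6, 7, 8}  B8 = {5, 7, 8}
Tree: B1–B2, B2–B3, B3–B4, B4–B5, B5–B6, B6–B7, B7–B8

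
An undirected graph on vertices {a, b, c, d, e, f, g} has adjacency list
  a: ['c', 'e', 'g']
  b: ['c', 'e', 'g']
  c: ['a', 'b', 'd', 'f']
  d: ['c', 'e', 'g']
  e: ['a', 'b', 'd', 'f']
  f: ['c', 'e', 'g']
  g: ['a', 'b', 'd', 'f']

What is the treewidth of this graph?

A width-3 tree decomposition is:
Bags: B1 = {c, e, f, g}  B2 = {b, c, e, g}  B3 = {a, c, e, g}  B4 = {c, d, e, g}
Tree: B1–B2, B2–B3, B3–B4
Every bag has size at most 4, so the width is 4 − 1 = 3 and tw(G) ≤ 3. For the lower bound: the 4 vertex sets {f,g}, {b,e}, {c}, {a} are disjoint, each induces a connected subgraph, and every pair is joined by at least one edge of G. Contracting each set to a single vertex therefore yields K_{4} as a minor, and since treewidth is minor-monotone, tw(G) ≥ tw(K_{4}) = 3. Hence tw(G) = 3 exactly.

3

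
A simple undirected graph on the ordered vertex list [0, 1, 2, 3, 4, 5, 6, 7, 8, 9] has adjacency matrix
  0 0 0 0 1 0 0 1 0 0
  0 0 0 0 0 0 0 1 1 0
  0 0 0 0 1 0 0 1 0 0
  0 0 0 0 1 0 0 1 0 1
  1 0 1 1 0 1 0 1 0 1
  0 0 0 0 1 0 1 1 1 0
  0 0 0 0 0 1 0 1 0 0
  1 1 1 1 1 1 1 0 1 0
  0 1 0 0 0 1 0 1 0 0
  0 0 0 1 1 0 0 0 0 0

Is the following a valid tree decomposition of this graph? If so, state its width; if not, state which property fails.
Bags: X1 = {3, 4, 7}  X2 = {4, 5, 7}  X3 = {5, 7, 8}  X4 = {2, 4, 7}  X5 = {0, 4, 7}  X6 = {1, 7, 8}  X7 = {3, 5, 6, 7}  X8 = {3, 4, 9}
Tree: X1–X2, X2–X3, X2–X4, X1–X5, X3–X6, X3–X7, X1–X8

A tree decomposition must satisfy three properties: every vertex lies in some bag; for every edge, both endpoints lie together in some bag; and for every vertex, the bags containing it form a connected subtree. Here bags containing vertex 3 are not connected in the tree, so the decomposition is invalid.

No — bags containing vertex 3 are not connected in the tree.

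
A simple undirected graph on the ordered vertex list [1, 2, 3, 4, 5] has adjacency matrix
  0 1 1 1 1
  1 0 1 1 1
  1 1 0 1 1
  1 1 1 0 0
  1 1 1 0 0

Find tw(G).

A width-3 tree decomposition is:
Bags: B1 = {1, 2, 3, 5}  B2 = {1, 2, 3, 4}
Tree: B1–B2
Every bag has size at most 4, so the width is 4 − 1 = 3 and tw(G) ≤ 3. On the other hand G contains the 4-clique {1, 2, 3, 4}. A clique must lie in a single bag of any decomposition, so no decomposition can have width below 3. Therefore the treewidth is 3.

3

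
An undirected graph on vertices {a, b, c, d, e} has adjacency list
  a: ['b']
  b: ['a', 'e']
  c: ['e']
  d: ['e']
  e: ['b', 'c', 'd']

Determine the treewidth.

1

A width-1 tree decomposition is:
Bags: B1 = {b, e}  B2 = {a, b}  B3 = {d, e}  B4 = {c, e}
Tree: B1–B2, B1–B3, B1–B4
Each bag holds 2 vertices, so the decomposition has width 1, which upper-bounds the treewidth. Since G has at least one edge (e.g. b–e), it is not an edgeless graph, so tw(G) ≥ 1. Hence tw(G) = 1 exactly.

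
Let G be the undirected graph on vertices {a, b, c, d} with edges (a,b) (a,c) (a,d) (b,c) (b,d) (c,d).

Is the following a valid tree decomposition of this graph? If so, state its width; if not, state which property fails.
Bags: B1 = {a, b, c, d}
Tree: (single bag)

Yes; width 3.

Vertex coverage: the bags together contain {a, b, c, d}, the full vertex set. Edge coverage: each edge of G has both endpoints in at least one bag. Running intersection: for every vertex, the bags containing it form a connected subtree. All three properties hold, so this is a valid tree decomposition of width max|bag| − 1 = 3, and hence tw(G) ≤ 3.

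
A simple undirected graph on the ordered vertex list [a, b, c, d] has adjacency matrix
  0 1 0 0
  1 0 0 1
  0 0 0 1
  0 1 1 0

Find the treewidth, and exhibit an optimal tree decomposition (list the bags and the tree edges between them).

Treewidth 1.
One optimal decomposition is:
Bags: B1 = {a, b}  B2 = {b, d}  B3 = {c, d}
Tree: B1–B2, B2–B3

Every bag has size at most 2, so the width is 2 − 1 = 1 and tw(G) ≤ 1. Any graph with an edge has treewidth ≥ 1, and G has the edge b–a. Hence tw(G) = 1 exactly.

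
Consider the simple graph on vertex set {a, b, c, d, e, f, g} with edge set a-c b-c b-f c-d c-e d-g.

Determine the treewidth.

1

A width-1 tree decomposition is:
Bags: B1 = {a, c}  B2 = {c, e}  B3 = {c, d}  B4 = {b, c}  B5 = {d, g}  B6 = {b, f}
Tree: B1–B2, B2–B3, B2–B4, B3–B5, B4–B6
Each bag holds 2 vertices, so the decomposition has width 1, which upper-bounds the treewidth. Any graph with an edge has treewidth ≥ 1, and G has the edge a–c. The upper and lower bounds meet at 1, so that is the treewidth.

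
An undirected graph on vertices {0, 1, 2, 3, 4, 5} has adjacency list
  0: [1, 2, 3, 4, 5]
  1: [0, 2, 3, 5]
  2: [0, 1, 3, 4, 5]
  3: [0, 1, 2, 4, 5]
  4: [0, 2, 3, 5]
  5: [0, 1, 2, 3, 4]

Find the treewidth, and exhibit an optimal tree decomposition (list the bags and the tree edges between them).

Treewidth 4.
One such decomposition:
Bags: B1 = {0, 1, 2, 3, 5}  B2 = {0, 2, 3, 4, 5}
Tree: B1–B2

Each bag holds 5 vertices, so the decomposition has width 4, which upper-bounds the treewidth. For the lower bound, the 5 vertices {0, 1, 2, 3, 5} are pairwise adjacent, and any tree decomposition puts a clique entirely inside one bag — forcing width ≥ 4. Combining the bounds, tw(G) = 4.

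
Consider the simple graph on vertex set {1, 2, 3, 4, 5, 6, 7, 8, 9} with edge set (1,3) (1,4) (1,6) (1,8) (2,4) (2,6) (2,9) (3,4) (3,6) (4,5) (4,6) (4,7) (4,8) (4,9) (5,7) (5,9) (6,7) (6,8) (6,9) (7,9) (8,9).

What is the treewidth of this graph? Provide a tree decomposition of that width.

Every bag has size at most 4, so the width is 4 − 1 = 3 and tw(G) ≤ 3. On the other hand G contains the 4-clique {4, 5, 7, 9}. A clique must lie in a single bag of any decomposition, so no decomposition can have width below 3. Hence tw(G) = 3 exactly.

Treewidth 3.
Bags: B1 = {4, 6, 8, 9}  B2 = {4, 6, 7, 9}  B3 = {1, 4, 6, 8}  B4 = {2, 4, 6, 9}  B5 = {4, 5, 7, 9}  B6 = {1, 3, 4, 6}
Tree: B1–B2, B1–B3, B2–B4, B2–B5, B3–B6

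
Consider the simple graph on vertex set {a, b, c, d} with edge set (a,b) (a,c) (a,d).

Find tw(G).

A width-1 tree decomposition is:
Bags: B1 = {a, b}  B2 = {a, d}  B3 = {a, c}
Tree: B1–B2, B1–B3
The largest bag has 2 vertices, giving width 1; this decomposition certifies tw(G) ≤ 1. G has an edge, so its treewidth is at least 1. Combining the bounds, tw(G) = 1.

1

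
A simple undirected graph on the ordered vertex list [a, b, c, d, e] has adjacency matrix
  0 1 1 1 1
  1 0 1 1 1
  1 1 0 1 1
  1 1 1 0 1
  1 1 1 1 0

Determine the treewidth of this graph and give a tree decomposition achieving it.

Treewidth 4.
Bags: B1 = {a, b, c, d, e}
Tree: (single bag)

A single bag containing all 5 vertices is trivially a valid decomposition of width 4. Conversely, {a, b, c, d, e} is a clique of size 5, and the vertices of any clique must share a bag in every tree decomposition; so some bag has ≥ 5 vertices and tw(G) ≥ 4. The upper and lower bounds meet at 4, so that is the treewidth.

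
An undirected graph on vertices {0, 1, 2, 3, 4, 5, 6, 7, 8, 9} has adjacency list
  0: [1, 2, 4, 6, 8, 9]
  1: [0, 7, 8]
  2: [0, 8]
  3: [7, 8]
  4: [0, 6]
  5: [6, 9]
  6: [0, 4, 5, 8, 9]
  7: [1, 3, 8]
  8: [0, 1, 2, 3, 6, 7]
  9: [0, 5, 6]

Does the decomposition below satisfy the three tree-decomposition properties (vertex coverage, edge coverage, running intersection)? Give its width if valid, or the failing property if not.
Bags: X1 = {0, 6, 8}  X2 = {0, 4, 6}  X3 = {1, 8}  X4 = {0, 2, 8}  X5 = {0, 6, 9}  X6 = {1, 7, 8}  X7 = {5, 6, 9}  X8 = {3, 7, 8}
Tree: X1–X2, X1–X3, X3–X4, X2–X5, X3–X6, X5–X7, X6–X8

A tree decomposition must satisfy three properties: every vertex lies in some bag; for every edge, both endpoints lie together in some bag; and for every vertex, the bags containing it form a connected subtree. Here edge (0,1) lies in no bag, so the decomposition is invalid.

No — edge (0,1) lies in no bag.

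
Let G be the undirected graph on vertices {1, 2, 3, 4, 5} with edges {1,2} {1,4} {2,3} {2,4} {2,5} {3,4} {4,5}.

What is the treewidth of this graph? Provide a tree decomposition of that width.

Treewidth 2.
One optimal decomposition is:
Bags: B1 = {1, 2, 4}  B2 = {2, 4, 5}  B3 = {2, 3, 4}
Tree: B1–B2, B2–B3

The largest bag has 3 vertices, giving width 2; this decomposition certifies tw(G) ≤ 2. For the lower bound, the 3 vertices {1, 2, 4} are pairwise adjacent, and any tree decomposition puts a clique entirely inside one bag — forcing width ≥ 2. Combining the bounds, tw(G) = 2.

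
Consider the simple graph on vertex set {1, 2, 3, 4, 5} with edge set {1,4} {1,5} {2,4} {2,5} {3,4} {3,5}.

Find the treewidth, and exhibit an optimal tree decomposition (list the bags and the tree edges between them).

Treewidth 2.
One optimal decomposition is:
Bags: B1 = {3, 4, 5}  B2 = {2, 4, 5}  B3 = {1, 4, 5}
Tree: B1–B2, B2–B3

The largest bag has 3 vertices, giving width 2; this decomposition certifies tw(G) ≤ 2. The edges 3–5–2–4–3 form a cycle, so G is not a tree and its treewidth is at least 2. The upper and lower bounds meet at 2, so that is the treewidth.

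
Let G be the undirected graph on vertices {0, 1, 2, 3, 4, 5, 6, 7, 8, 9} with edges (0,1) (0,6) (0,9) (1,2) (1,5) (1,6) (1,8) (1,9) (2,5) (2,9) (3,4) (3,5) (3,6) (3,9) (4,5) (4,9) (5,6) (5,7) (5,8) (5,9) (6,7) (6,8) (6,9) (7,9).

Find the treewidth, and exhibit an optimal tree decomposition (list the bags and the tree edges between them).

Treewidth 3.
One optimal decomposition is:
Bags: B1 = {3, 4, 5, 9}  B2 = {3, 5, 6, 9}  B3 = {1, 5, 6, 9}  B4 = {1, 5, 6, 8}  B5 = {1, 2, 5, 9}  B6 = {0, 1, 6, 9}  B7 = {5, 6, 7, 9}
Tree: B1–B2, B2–B3, B3–B4, B3–B5, B3–B6, B2–B7

Every bag has size at most 4, so the width is 4 − 1 = 3 and tw(G) ≤ 3. Conversely, {0, 1, 6, 9} is a clique of size 4, and the vertices of any clique must share a bag in every tree decomposition; so some bag has ≥ 4 vertices and tw(G) ≥ 3. Hence tw(G) = 3 exactly.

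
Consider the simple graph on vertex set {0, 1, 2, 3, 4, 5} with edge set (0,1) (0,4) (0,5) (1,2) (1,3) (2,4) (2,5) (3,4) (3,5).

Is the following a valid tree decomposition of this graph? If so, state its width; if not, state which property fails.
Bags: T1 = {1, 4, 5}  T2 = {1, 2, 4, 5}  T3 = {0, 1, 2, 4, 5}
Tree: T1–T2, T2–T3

No — vertex 3 appears in no bag.

A tree decomposition must satisfy three properties: every vertex lies in some bag; for every edge, both endpoints lie together in some bag; and for every vertex, the bags containing it form a connected subtree. Here vertex 3 appears in no bag, so the decomposition is invalid.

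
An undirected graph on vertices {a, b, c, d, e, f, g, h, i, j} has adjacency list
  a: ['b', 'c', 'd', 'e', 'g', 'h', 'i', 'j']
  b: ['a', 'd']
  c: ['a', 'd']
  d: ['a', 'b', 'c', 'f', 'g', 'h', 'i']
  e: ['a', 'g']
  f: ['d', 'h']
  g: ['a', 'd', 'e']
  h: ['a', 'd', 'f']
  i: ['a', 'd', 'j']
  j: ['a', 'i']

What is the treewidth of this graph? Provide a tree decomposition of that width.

Every bag has size at most 3, so the width is 3 − 1 = 2 and tw(G) ≤ 2. For the lower bound, the 3 vertices {a, d, g} are pairwise adjacent, and any tree decomposition puts a clique entirely inside one bag — forcing width ≥ 2. Therefore the treewidth is 2.

Treewidth 2.
One such decomposition:
Bags: B1 = {a, d, h}  B2 = {a, d, i}  B3 = {a, i, j}  B4 = {d, f, h}  B5 = {a, c, d}  B6 = {a, d, g}  B7 = {a, e, g}  B8 = {a, b, d}
Tree: B1–B2, B2–B3, B1–B4, B1–B5, B2–B6, B6–B7, B6–B8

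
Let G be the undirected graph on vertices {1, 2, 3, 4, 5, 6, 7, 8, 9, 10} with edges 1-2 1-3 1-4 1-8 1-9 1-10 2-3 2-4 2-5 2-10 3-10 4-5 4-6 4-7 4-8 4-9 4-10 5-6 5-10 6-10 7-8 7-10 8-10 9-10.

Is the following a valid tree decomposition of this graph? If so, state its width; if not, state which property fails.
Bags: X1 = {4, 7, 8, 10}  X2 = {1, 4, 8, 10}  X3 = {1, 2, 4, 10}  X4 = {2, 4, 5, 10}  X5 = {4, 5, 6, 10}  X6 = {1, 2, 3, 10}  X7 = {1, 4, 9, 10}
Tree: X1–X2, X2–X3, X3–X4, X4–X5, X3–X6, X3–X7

Yes; width 3.

Every vertex of G appears in some bag (union = {1, 2, 3, 4, 5, 6, 7, 8, 9, 10}); every edge is covered by a bag; and for each vertex v the set of bags containing v is connected in the bag tree. The decomposition is therefore valid. The largest bag has 4 vertices, so the width is 3.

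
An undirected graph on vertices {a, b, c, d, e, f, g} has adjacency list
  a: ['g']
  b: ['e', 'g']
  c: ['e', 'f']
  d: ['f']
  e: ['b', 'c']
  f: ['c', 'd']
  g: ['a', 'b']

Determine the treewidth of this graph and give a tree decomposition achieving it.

Treewidth 1.
One optimal decomposition is:
Bags: B1 = {a, g}  B2 = {b, g}  B3 = {b, e}  B4 = {c, e}  B5 = {c, f}  B6 = {d, f}
Tree: B1–B2, B2–B3, B3–B4, B4–B5, B5–B6

The largest bag has 2 vertices, giving width 1; this decomposition certifies tw(G) ≤ 1. Since G has at least one edge (e.g. a–g), it is not an edgeless graph, so tw(G) ≥ 1. Therefore the treewidth is 1.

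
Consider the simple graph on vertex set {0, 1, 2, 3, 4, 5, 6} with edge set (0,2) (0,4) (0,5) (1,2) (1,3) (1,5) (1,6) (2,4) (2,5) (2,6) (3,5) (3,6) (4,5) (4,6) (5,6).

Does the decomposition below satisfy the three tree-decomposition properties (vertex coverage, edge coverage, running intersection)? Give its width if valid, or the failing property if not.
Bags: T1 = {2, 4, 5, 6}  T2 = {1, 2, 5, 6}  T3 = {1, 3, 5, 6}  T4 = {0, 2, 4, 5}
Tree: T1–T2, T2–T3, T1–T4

Vertex coverage: the bags together contain {0, 1, 2, 3, 4, 5, 6}, the full vertex set. Edge coverage: each edge of G has both endpoints in at least one bag. Running intersection: for every vertex, the bags containing it form a connected subtree. All three properties hold, so this is a valid tree decomposition of width max|bag| − 1 = 3, and hence tw(G) ≤ 3.

Yes; width 3.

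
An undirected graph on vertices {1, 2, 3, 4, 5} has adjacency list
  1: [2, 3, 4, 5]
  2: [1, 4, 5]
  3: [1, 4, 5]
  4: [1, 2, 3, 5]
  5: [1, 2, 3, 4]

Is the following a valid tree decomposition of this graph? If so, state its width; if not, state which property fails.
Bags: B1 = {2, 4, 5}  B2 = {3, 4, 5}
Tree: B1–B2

A tree decomposition must satisfy three properties: every vertex lies in some bag; for every edge, both endpoints lie together in some bag; and for every vertex, the bags containing it form a connected subtree. Here vertex 1 appears in no bag, so the decomposition is invalid.

No — vertex 1 appears in no bag.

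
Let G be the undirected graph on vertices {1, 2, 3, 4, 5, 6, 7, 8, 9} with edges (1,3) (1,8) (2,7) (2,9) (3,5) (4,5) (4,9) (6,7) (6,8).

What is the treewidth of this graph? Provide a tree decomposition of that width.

Treewidth 2.
One such decomposition:
Bags: B1 = {1, 3, 8}  B2 = {3, 6, 8}  B3 = {3, 6, 7}  B4 = {2, 3, 7}  B5 = {2, 3, 9}  B6 = {3, 4, 9}  B7 = {3, 4, 5}
Tree: B1–B2, B2–B3, B3–B4, B4–B5, B5–B6, B6–B7

Every bag has size at most 3, so the width is 3 − 1 = 2 and tw(G) ≤ 2. For the lower bound, G contains the cycle 3–1–8–6–7–2–9–4–5–3, so G is not a forest; only forests have treewidth ≤ 1, hence tw(G) ≥ 2. The upper and lower bounds meet at 2, so that is the treewidth.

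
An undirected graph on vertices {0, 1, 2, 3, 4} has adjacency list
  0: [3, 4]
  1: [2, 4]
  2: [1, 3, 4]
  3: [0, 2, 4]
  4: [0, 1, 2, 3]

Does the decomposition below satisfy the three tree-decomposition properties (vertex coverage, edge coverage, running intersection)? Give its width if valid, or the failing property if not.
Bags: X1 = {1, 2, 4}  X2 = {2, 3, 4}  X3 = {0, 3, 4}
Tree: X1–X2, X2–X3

Yes; width 2.

Vertex coverage: the bags together contain {0, 1, 2, 3, 4}, the full vertex set. Edge coverage: each edge of G has both endpoints in at least one bag. Running intersection: for every vertex, the bags containing it form a connected subtree. All three properties hold, so this is a valid tree decomposition of width max|bag| − 1 = 2, and hence tw(G) ≤ 2.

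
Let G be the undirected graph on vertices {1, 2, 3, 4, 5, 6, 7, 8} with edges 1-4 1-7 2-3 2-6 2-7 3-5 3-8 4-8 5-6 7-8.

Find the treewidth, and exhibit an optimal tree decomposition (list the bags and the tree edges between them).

Each bag holds 3 vertices, so the decomposition has width 2, which upper-bounds the treewidth. Since 6–5–3–2–6 is a cycle in G, G is not acyclic. Forests are exactly the graphs of treewidth ≤ 1, so tw(G) ≥ 2. Combining the bounds, tw(G) = 2.

Treewidth 2.
One such decomposition:
Bags: B1 = {2, 5, 6}  B2 = {2, 3, 5}  B3 = {2, 3, 7}  B4 = {3, 7, 8}  B5 = {1, 7, 8}  B6 = {1, 4, 8}
Tree: B1–B2, B2–B3, B3–B4, B4–B5, B5–B6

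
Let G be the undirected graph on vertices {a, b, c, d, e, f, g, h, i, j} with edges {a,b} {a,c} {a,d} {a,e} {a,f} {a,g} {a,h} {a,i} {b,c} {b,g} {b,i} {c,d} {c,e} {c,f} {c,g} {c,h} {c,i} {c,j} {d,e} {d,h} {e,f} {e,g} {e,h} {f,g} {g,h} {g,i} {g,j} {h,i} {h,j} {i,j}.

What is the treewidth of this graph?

A width-4 tree decomposition is:
Bags: B1 = {a, c, g, h, i}  B2 = {a, c, e, g, h}  B3 = {a, b, c, g, i}  B4 = {a, c, d, e, h}  B5 = {c, g, h, i, j}  B6 = {a, c, e, f, g}
Tree: B1–B2, B1–B3, B2–B4, B1–B5, B2–B6
Every bag has size at most 5, so the width is 5 − 1 = 4 and tw(G) ≤ 4. On the other hand G contains the 5-clique {a, c, d, e, h}. A clique must lie in a single bag of any decomposition, so no decomposition can have width below 4. The upper and lower bounds meet at 4, so that is the treewidth.

4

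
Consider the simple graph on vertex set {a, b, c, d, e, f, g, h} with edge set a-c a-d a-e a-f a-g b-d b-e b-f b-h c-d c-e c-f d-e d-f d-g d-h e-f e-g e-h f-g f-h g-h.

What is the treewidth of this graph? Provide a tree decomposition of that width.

Treewidth 4.
One optimal decomposition is:
Bags: B1 = {d, e, f, g, h}  B2 = {a, d, e, f, g}  B3 = {b, d, e, f, h}  B4 = {a, c, d, e, f}
Tree: B1–B2, B1–B3, B2–B4

Each bag holds 5 vertices, so the decomposition has width 4, which upper-bounds the treewidth. On the other hand G contains the 5-clique {d, e, f, g, h}. A clique must lie in a single bag of any decomposition, so no decomposition can have width below 4. Therefore the treewidth is 4.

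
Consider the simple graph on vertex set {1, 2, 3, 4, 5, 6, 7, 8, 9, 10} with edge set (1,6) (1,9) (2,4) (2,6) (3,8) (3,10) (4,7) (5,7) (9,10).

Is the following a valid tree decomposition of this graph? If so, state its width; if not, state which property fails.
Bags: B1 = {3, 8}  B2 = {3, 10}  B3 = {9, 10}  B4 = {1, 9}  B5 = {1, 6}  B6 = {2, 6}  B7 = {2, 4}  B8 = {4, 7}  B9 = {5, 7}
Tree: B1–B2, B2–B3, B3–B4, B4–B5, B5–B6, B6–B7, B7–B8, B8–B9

Yes; width 1.

Checking the three conditions: (i) the bags cover all of {1, 2, 3, 4, 5, 6, 7, 8, 9, 10}; (ii) for each edge, some bag contains both endpoints; (iii) the bags containing any fixed vertex form a subtree. All hold, so the decomposition is valid with width 2 − 1 = 1.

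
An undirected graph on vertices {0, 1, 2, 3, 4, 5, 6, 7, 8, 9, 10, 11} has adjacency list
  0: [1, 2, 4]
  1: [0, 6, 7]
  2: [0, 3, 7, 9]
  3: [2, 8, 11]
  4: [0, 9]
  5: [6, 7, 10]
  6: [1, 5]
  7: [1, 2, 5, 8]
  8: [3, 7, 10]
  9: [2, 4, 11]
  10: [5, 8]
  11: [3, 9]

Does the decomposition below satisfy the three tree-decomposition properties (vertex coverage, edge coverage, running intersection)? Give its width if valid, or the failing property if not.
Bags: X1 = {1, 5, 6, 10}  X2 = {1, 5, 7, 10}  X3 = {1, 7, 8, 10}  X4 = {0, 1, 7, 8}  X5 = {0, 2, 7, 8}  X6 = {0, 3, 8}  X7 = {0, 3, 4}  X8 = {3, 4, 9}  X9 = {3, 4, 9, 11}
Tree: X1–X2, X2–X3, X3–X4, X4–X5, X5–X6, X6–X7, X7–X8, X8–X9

No — edge (2,3) lies in no bag.

A tree decomposition must satisfy three properties: every vertex lies in some bag; for every edge, both endpoints lie together in some bag; and for every vertex, the bags containing it form a connected subtree. Here edge (2,3) lies in no bag, so the decomposition is invalid.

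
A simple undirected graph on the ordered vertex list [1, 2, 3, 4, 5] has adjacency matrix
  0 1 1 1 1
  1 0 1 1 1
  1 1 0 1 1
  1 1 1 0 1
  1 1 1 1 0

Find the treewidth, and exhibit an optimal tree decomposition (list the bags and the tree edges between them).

Treewidth 4.
One optimal decomposition is:
Bags: B1 = {1, 2, 3, 4, 5}
Tree: (single bag)

With just one bag of size 5, the width is 5 − 1 = 4, so tw(G) ≤ 4. For the lower bound, the 5 vertices {1, 2, 3, 4, 5} are pairwise adjacent, and any tree decomposition puts a clique entirely inside one bag — forcing width ≥ 4. Therefore the treewidth is 4.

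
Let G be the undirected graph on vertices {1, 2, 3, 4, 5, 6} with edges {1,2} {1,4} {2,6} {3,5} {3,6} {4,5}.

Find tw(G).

A width-2 tree decomposition is:
Bags: B1 = {3, 4, 5}  B2 = {3, 4, 6}  B3 = {2, 4, 6}  B4 = {1, 2, 4}
Tree: B1–B2, B2–B3, B3–B4
Every bag has size at most 3, so the width is 3 − 1 = 2 and tw(G) ≤ 2. Since 4–5–3–6–2–1–4 is a cycle in G, G is not acyclic. Forests are exactly the graphs of treewidth ≤ 1, so tw(G) ≥ 2. Hence tw(G) = 2 exactly.

2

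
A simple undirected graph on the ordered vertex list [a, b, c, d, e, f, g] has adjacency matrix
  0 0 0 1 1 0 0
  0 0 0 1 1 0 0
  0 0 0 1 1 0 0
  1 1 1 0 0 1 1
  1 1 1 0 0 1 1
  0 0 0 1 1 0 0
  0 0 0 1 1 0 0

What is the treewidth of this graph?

2

A width-2 tree decomposition is:
Bags: B1 = {c, d, e}  B2 = {a, d, e}  B3 = {b, d, e}  B4 = {d, e, g}  B5 = {d, e, f}
Tree: B1–B2, B2–B3, B3–B4, B4–B5
The largest bag has 3 vertices, giving width 2; this decomposition certifies tw(G) ≤ 2. The edges d–c–e–a–d form a cycle, so G is not a tree and its treewidth is at least 2. Combining the bounds, tw(G) = 2.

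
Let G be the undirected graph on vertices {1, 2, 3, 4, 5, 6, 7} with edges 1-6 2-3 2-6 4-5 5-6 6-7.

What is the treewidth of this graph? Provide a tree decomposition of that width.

Treewidth 1.
One such decomposition:
Bags: B1 = {6, 7}  B2 = {5, 6}  B3 = {2, 6}  B4 = {2, 3}  B5 = {1, 6}  B6 = {4, 5}
Tree: B1–B2, B1–B3, B3–B4, B2–B5, B2–B6

The largest bag has 2 vertices, giving width 1; this decomposition certifies tw(G) ≤ 1. G has an edge, so its treewidth is at least 1. Hence tw(G) = 1 exactly.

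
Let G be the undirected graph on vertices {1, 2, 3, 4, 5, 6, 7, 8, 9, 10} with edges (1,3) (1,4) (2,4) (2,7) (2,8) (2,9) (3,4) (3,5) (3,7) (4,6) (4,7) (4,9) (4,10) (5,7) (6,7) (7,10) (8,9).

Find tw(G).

2

A width-2 tree decomposition is:
Bags: B1 = {3, 5, 7}  B2 = {3, 4, 7}  B3 = {2, 4, 7}  B4 = {4, 6, 7}  B5 = {2, 4, 9}  B6 = {2, 8, 9}  B7 = {1, 3, 4}  B8 = {4, 7, 10}
Tree: B1–B2, B2–B3, B2–B4, B3–B5, B5–B6, B2–B7, B2–B8
The largest bag has 3 vertices, giving width 2; this decomposition certifies tw(G) ≤ 2. For the lower bound, the 3 vertices {2, 8, 9} are pairwise adjacent, and any tree decomposition puts a clique entirely inside one bag — forcing width ≥ 2. The upper and lower bounds meet at 2, so that is the treewidth.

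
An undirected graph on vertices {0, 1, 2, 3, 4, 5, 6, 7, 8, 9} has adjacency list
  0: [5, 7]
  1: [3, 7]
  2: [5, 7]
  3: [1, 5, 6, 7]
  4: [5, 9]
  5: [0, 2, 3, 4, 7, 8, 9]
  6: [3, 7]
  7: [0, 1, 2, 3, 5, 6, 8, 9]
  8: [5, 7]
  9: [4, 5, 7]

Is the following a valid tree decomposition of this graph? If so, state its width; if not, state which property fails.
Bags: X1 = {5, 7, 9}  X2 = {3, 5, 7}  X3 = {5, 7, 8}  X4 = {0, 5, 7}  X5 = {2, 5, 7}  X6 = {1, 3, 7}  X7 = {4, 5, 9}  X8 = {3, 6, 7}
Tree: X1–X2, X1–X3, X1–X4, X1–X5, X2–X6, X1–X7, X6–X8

Every vertex of G appears in some bag (union = {0, 1, 2, 3, 4, 5, 6, 7, 8, 9}); every edge is covered by a bag; and for each vertex v the set of bags containing v is connected in the bag tree. The decomposition is therefore valid. The largest bag has 3 vertices, so the width is 2.

Yes; width 2.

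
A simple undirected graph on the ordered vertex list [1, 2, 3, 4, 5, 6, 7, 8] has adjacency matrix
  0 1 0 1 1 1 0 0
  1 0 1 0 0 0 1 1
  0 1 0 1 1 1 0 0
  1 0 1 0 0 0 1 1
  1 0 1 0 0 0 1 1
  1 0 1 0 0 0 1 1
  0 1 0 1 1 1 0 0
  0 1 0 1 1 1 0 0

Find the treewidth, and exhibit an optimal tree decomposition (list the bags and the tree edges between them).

Treewidth 4.
One such decomposition:
Bags: B1 = {1, 3, 4, 7, 8}  B2 = {1, 3, 6, 7, 8}  B3 = {1, 3, 5, 7, 8}  B4 = {1, 2, 3, 7, 8}
Tree: B1–B2, B2–B3, B3–B4

The largest bag has 5 vertices, giving width 4; this decomposition certifies tw(G) ≤ 4. For the lower bound: the 5 vertex sets {3,4}, {6,8}, {5,7}, {1}, {2} are disjoint, each induces a connected subgraph, and every pair is joined by at least one edge of G. Contracting each set to a single vertex therefore yields K_{5} as a minor, and since treewidth is minor-monotone, tw(G) ≥ tw(K_{5}) = 4. Combining the bounds, tw(G) = 4.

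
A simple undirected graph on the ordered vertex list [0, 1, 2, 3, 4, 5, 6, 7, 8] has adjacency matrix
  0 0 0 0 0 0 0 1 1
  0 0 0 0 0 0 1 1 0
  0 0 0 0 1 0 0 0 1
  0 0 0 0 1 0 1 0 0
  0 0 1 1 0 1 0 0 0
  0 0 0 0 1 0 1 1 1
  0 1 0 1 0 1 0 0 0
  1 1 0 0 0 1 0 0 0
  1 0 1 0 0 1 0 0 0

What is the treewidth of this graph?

A width-3 tree decomposition is:
Bags: B1 = {0, 1, 6, 7}  B2 = {0, 5, 6, 7}  B3 = {0, 5, 6, 8}  B4 = {3, 5, 6, 8}  B5 = {3, 4, 5, 8}  B6 = {2, 3, 4, 8}
Tree: B1–B2, B2–B3, B3–B4, B4–B5, B5–B6
Every bag has size at most 4, so the width is 4 − 1 = 3 and tw(G) ≤ 3. For the lower bound: the 4 vertex sets {0,1,7}, {6}, {5}, {2,3,4,8} are disjoint, each induces a connected subgraph, and every pair is joined by at least one edge of G. Contracting each set to a single vertex therefore yields K_{4} as a minor, and since treewidth is minor-monotone, tw(G) ≥ tw(K_{4}) = 3. The upper and lower bounds meet at 3, so that is the treewidth.

3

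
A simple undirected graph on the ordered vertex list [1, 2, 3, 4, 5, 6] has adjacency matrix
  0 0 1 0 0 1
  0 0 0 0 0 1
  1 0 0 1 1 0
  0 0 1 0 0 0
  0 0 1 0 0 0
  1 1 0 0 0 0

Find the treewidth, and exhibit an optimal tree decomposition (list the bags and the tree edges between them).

Treewidth 1.
One optimal decomposition is:
Bags: B1 = {1, 3}  B2 = {1, 6}  B3 = {3, 4}  B4 = {3, 5}  B5 = {2, 6}
Tree: B1–B2, B1–B3, B3–B4, B2–B5

Each bag holds 2 vertices, so the decomposition has width 1, which upper-bounds the treewidth. G has an edge, so its treewidth is at least 1. Hence tw(G) = 1 exactly.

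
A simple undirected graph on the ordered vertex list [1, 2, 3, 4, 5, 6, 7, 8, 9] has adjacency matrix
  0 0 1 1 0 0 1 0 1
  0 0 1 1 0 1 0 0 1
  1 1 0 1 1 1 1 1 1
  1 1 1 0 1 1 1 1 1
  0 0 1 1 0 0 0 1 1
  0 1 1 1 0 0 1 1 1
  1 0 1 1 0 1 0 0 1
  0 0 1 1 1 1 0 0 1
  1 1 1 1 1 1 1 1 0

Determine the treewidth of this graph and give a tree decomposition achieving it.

Treewidth 4.
Bags: B1 = {3, 4, 6, 7, 9}  B2 = {2, 3, 4, 6, 9}  B3 = {3, 4, 6, 8, 9}  B4 = {1, 3, 4, 7, 9}  B5 = {3, 4, 5, 8, 9}
Tree: B1–B2, B1–B3, B1–B4, B3–B5

Every bag has size at most 5, so the width is 5 − 1 = 4 and tw(G) ≤ 4. On the other hand G contains the 5-clique {1, 3, 4, 7, 9}. A clique must lie in a single bag of any decomposition, so no decomposition can have width below 4. The upper and lower bounds meet at 4, so that is the treewidth.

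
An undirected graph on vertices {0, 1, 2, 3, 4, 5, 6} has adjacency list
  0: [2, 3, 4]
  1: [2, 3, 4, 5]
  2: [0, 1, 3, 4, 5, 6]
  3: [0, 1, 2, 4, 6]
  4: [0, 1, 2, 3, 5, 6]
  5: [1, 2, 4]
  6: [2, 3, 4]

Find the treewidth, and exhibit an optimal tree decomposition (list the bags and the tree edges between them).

Each bag holds 4 vertices, so the decomposition has width 3, which upper-bounds the treewidth. On the other hand G contains the 4-clique {0, 2, 3, 4}. A clique must lie in a single bag of any decomposition, so no decomposition can have width below 3. The upper and lower bounds meet at 3, so that is the treewidth.

Treewidth 3.
Bags: B1 = {1, 2, 3, 4}  B2 = {1, 2, 4, 5}  B3 = {0, 2, 3, 4}  B4 = {2, 3, 4, 6}
Tree: B1–B2, B1–B3, B1–B4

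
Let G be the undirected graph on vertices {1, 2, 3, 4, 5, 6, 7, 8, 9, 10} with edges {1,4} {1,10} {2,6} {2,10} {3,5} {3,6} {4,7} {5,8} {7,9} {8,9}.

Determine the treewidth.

2

A width-2 tree decomposition is:
Bags: B1 = {5, 8, 9}  B2 = {5, 7, 9}  B3 = {4, 5, 7}  B4 = {1, 4, 5}  B5 = {1, 5, 10}  B6 = {2, 5, 10}  B7 = {2, 5, 6}  B8 = {3, 5, 6}
Tree: B1–B2, B2–B3, B3–B4, B4–B5, B5–B6, B6–B7, B7–B8
Each bag holds 3 vertices, so the decomposition has width 2, which upper-bounds the treewidth. For the lower bound, G contains the cycle 5–8–9–7–4–1–10–2–6–3–5, so G is not a forest; only forests have treewidth ≤ 1, hence tw(G) ≥ 2. Hence tw(G) = 2 exactly.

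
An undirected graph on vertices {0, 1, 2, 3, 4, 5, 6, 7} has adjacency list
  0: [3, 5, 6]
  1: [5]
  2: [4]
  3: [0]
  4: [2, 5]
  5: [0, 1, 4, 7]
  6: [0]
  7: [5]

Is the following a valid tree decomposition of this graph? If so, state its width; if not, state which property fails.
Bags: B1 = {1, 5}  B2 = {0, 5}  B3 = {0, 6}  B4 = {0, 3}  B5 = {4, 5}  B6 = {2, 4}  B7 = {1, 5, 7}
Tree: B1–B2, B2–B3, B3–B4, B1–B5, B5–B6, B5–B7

A tree decomposition must satisfy three properties: every vertex lies in some bag; for every edge, both endpoints lie together in some bag; and for every vertex, the bags containing it form a connected subtree. Here bags containing vertex 1 are not connected in the tree, so the decomposition is invalid.

No — bags containing vertex 1 are not connected in the tree.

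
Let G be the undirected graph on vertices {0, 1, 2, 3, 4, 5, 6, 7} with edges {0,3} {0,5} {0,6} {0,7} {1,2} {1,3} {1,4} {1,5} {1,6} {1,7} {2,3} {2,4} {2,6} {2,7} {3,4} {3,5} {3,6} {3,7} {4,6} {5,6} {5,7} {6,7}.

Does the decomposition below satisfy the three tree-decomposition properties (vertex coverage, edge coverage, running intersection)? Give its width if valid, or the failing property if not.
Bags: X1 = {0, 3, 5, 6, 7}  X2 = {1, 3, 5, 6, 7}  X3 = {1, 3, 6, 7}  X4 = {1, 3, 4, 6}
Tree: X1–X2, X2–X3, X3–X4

A tree decomposition must satisfy three properties: every vertex lies in some bag; for every edge, both endpoints lie together in some bag; and for every vertex, the bags containing it form a connected subtree. Here vertex 2 appears in no bag, so the decomposition is invalid.

No — vertex 2 appears in no bag.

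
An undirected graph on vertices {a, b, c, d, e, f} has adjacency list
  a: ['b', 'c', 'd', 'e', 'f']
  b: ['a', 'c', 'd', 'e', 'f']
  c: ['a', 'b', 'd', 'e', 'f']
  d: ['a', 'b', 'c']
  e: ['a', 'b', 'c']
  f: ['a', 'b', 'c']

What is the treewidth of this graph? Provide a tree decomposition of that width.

Treewidth 3.
One such decomposition:
Bags: B1 = {a, b, c, f}  B2 = {a, b, c, e}  B3 = {a, b, c, d}
Tree: B1–B2, B1–B3

Every bag has size at most 4, so the width is 4 − 1 = 3 and tw(G) ≤ 3. On the other hand G contains the 4-clique {a, b, c, d}. A clique must lie in a single bag of any decomposition, so no decomposition can have width below 3. Combining the bounds, tw(G) = 3.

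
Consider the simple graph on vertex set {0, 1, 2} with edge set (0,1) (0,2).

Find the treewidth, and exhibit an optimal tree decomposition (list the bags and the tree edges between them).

The largest bag has 2 vertices, giving width 1; this decomposition certifies tw(G) ≤ 1. Any graph with an edge has treewidth ≥ 1, and G has the edge 2–0. Therefore the treewidth is 1.

Treewidth 1.
Bags: B1 = {0, 2}  B2 = {0, 1}
Tree: B1–B2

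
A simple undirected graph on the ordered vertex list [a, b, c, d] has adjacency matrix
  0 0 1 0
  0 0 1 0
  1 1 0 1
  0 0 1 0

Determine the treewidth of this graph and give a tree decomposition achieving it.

Treewidth 1.
Bags: B1 = {b, c}  B2 = {c, d}  B3 = {a, c}
Tree: B1–B2, B2–B3

Each bag holds 2 vertices, so the decomposition has width 1, which upper-bounds the treewidth. G has an edge, so its treewidth is at least 1. Therefore the treewidth is 1.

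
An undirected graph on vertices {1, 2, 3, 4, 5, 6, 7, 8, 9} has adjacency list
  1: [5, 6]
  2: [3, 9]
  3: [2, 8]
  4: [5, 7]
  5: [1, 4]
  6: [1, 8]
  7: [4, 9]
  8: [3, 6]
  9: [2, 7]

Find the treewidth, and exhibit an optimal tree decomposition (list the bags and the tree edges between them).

Treewidth 2.
One such decomposition:
Bags: B1 = {2, 7, 9}  B2 = {2, 4, 7}  B3 = {2, 4, 5}  B4 = {1, 2, 5}  B5 = {1, 2, 6}  B6 = {2, 6, 8}  B7 = {2, 3, 8}
Tree: B1–B2, B2–B3, B3–B4, B4–B5, B5–B6, B6–B7

The largest bag has 3 vertices, giving width 2; this decomposition certifies tw(G) ≤ 2. Since 2–9–7–4–5–1–6–8–3–2 is a cycle in G, G is not acyclic. Forests are exactly the graphs of treewidth ≤ 1, so tw(G) ≥ 2. Therefore the treewidth is 2.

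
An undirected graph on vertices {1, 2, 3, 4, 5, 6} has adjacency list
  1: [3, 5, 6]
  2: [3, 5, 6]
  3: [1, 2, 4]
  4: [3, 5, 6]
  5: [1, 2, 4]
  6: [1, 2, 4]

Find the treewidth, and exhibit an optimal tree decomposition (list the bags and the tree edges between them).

Treewidth 3.
Bags: B1 = {1, 2, 4, 5}  B2 = {1, 2, 3, 4}  B3 = {1, 2, 4, 6}
Tree: B1–B2, B2–B3

Every bag has size at most 4, so the width is 4 − 1 = 3 and tw(G) ≤ 3. For the lower bound: the 4 vertex sets {4,5}, {2,3}, {1}, {6} are disjoint, each induces a connected subgraph, and every pair is joined by at least one edge of G. Contracting each set to a single vertex therefore yields K_{4} as a minor, and since treewidth is minor-monotone, tw(G) ≥ tw(K_{4}) = 3. Therefore the treewidth is 3.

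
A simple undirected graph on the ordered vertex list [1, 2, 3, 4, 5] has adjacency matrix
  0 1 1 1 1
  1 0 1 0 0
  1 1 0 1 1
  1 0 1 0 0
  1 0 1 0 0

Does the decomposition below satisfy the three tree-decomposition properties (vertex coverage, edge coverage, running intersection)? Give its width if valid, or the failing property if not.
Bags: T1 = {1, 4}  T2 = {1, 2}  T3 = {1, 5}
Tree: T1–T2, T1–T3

A tree decomposition must satisfy three properties: every vertex lies in some bag; for every edge, both endpoints lie together in some bag; and for every vertex, the bags containing it form a connected subtree. Here vertex 3 appears in no bag, so the decomposition is invalid.

No — vertex 3 appears in no bag.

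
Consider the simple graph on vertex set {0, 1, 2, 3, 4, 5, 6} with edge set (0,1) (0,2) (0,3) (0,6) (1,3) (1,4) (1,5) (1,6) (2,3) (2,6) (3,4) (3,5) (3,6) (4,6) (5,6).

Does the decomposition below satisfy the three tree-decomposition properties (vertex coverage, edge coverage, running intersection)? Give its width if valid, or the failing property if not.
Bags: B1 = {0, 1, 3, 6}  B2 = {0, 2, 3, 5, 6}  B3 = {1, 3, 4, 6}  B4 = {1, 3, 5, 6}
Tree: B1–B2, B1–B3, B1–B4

A tree decomposition must satisfy three properties: every vertex lies in some bag; for every edge, both endpoints lie together in some bag; and for every vertex, the bags containing it form a connected subtree. Here bags containing vertex 5 are not connected in the tree, so the decomposition is invalid.

No — bags containing vertex 5 are not connected in the tree.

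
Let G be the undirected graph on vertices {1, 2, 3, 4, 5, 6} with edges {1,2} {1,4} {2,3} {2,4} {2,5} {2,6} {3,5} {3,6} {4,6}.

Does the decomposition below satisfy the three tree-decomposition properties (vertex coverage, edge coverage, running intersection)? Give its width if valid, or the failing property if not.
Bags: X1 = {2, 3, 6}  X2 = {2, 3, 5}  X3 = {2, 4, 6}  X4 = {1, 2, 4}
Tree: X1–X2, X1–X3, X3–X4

Yes; width 2.

Every vertex of G appears in some bag (union = {1, 2, 3, 4, 5, 6}); every edge is covered by a bag; and for each vertex v the set of bags containing v is connected in the bag tree. The decomposition is therefore valid. The largest bag has 3 vertices, so the width is 2.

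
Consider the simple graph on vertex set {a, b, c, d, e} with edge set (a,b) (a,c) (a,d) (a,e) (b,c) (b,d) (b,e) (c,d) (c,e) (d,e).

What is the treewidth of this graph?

4

A width-4 tree decomposition is:
Bags: B1 = {a, b, c, d, e}
Tree: (single bag)
A single bag containing all 5 vertices is trivially a valid decomposition of width 4. On the other hand G contains the 5-clique {a, b, c, d, e}. A clique must lie in a single bag of any decomposition, so no decomposition can have width below 4. Hence tw(G) = 4 exactly.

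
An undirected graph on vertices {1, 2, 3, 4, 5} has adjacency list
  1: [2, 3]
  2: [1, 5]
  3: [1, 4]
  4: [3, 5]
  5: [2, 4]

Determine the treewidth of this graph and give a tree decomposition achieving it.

Treewidth 2.
One such decomposition:
Bags: B1 = {1, 3, 4}  B2 = {1, 4, 5}  B3 = {1, 2, 5}
Tree: B1–B2, B2–B3

Each bag holds 3 vertices, so the decomposition has width 2, which upper-bounds the treewidth. The edges 1–3–4–5–2–1 form a cycle, so G is not a tree and its treewidth is at least 2. The upper and lower bounds meet at 2, so that is the treewidth.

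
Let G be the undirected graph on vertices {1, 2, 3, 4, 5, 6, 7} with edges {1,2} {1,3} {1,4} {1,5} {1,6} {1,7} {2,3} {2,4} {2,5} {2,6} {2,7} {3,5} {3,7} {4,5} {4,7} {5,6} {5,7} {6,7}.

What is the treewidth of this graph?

4

A width-4 tree decomposition is:
Bags: B1 = {1, 2, 4, 5, 7}  B2 = {1, 2, 3, 5, 7}  B3 = {1, 2, 5, 6, 7}
Tree: B1–B2, B1–B3
The largest bag has 5 vertices, giving width 4; this decomposition certifies tw(G) ≤ 4. Conversely, {1, 2, 3, 5, 7} is a clique of size 5, and the vertices of any clique must share a bag in every tree decomposition; so some bag has ≥ 5 vertices and tw(G) ≥ 4. Hence tw(G) = 4 exactly.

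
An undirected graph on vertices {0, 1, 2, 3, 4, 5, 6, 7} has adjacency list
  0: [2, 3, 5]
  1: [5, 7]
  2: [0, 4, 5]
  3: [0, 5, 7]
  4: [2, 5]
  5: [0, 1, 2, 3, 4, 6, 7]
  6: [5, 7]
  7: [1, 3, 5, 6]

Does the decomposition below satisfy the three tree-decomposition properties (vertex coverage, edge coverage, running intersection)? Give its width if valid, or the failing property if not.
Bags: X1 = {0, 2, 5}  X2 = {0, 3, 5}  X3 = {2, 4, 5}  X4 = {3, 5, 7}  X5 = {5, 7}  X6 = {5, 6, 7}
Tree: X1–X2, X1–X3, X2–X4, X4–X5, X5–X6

No — vertex 1 appears in no bag.

A tree decomposition must satisfy three properties: every vertex lies in some bag; for every edge, both endpoints lie together in some bag; and for every vertex, the bags containing it form a connected subtree. Here vertex 1 appears in no bag, so the decomposition is invalid.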